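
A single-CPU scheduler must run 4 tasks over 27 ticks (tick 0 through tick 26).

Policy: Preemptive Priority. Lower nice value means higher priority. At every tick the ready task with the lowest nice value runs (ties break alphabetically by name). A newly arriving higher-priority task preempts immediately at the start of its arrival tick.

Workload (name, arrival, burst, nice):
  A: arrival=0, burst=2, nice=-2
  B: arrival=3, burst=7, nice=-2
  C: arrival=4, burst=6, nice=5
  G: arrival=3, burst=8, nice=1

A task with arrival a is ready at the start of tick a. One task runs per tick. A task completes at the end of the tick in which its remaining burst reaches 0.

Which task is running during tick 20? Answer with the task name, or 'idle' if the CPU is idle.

t=0: ready={A} → run A
t=1: ready={A} → run A
t=2: (idle)
t=3: ready={B,G} → run B
t=4: ready={B,C,G} → run B
t=5: ready={B,C,G} → run B
t=6: ready={B,C,G} → run B
t=7: ready={B,C,G} → run B
t=8: ready={B,C,G} → run B
t=9: ready={B,C,G} → run B
t=10: ready={C,G} → run G
t=11: ready={C,G} → run G
t=12: ready={C,G} → run G
t=13: ready={C,G} → run G
t=14: ready={C,G} → run G
t=15: ready={C,G} → run G
t=16: ready={C,G} → run G
t=17: ready={C,G} → run G
t=18: ready={C} → run C
t=19: ready={C} → run C
t=20: ready={C} → run C
t=21: ready={C} → run C
t=22: ready={C} → run C
t=23: ready={C} → run C
t=24: (idle)
t=25: (idle)
t=26: (idle)

running at tick 20 = C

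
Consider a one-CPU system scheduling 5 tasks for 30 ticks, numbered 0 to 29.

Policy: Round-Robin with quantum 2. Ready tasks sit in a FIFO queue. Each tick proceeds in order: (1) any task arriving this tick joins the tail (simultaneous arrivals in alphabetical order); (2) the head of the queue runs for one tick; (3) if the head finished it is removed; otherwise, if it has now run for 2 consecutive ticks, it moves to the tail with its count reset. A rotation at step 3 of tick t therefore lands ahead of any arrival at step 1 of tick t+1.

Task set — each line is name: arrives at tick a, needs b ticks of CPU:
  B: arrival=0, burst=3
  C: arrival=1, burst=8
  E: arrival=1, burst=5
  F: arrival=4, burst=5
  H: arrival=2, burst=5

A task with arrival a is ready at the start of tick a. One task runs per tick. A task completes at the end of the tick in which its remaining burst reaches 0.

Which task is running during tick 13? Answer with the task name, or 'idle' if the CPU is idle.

running at tick 13 = E

t=0: queue=[B] q_used=0 → run B
t=1: queue=[B,C,E] q_used=1 → run B
t=2: queue=[C,E,B,H] q_used=0 → run C
t=3: queue=[C,E,B,H] q_used=1 → run C
t=4: queue=[E,B,H,C,F] q_used=0 → run E
t=5: queue=[E,B,H,C,F] q_used=1 → run E
t=6: queue=[B,H,C,F,E] q_used=0 → run B
t=7: queue=[H,C,F,E] q_used=0 → run H
t=8: queue=[H,C,F,E] q_used=1 → run H
t=9: queue=[C,F,E,H] q_used=0 → run C
t=10: queue=[C,F,E,H] q_used=1 → run C
t=11: queue=[F,E,H,C] q_used=0 → run F
t=12: queue=[F,E,H,C] q_used=1 → run F
t=13: queue=[E,H,C,F] q_used=0 → run E
t=14: queue=[E,H,C,F] q_used=1 → run E
t=15: queue=[H,C,F,E] q_used=0 → run H
t=16: queue=[H,C,F,E] q_used=1 → run H
t=17: queue=[C,F,E,H] q_used=0 → run C
t=18: queue=[C,F,E,H] q_used=1 → run C
t=19: queue=[F,E,H,C] q_used=0 → run F
t=20: queue=[F,E,H,C] q_used=1 → run F
t=21: queue=[E,H,C,F] q_used=0 → run E
t=22: queue=[H,C,F] q_used=0 → run H
t=23: queue=[C,F] q_used=0 → run C
t=24: queue=[C,F] q_used=1 → run C
t=25: queue=[F] q_used=0 → run F
t=26: (idle)
t=27: (idle)
t=28: (idle)
t=29: (idle)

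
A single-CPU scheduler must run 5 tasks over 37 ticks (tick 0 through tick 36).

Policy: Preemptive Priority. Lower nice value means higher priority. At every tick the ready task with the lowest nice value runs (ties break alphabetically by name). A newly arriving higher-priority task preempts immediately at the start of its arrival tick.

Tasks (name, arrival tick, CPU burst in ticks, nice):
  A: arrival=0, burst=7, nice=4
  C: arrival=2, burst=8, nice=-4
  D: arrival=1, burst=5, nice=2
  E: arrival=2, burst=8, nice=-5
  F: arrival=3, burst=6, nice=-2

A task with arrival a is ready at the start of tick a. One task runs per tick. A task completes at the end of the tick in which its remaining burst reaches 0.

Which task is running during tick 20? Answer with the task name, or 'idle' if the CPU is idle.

t=0: ready={A} → run A
t=1: ready={A,D} → run D
t=2: ready={A,C,D,E} → run E
t=3: ready={A,C,D,E,F} → run E
t=4: ready={A,C,D,E,F} → run E
t=5: ready={A,C,D,E,F} → run E
t=6: ready={A,C,D,E,F} → run E
t=7: ready={A,C,D,E,F} → run E
t=8: ready={A,C,D,E,F} → run E
t=9: ready={A,C,D,E,F} → run E
t=10: ready={A,C,D,F} → run C
t=11: ready={A,C,D,F} → run C
t=12: ready={A,C,D,F} → run C
t=13: ready={A,C,D,F} → run C
t=14: ready={A,C,D,F} → run C
t=15: ready={A,C,D,F} → run C
t=16: ready={A,C,D,F} → run C
t=17: ready={A,C,D,F} → run C
t=18: ready={A,D,F} → run F
t=19: ready={A,D,F} → run F
t=20: ready={A,D,F} → run F
t=21: ready={A,D,F} → run F
t=22: ready={A,D,F} → run F
t=23: ready={A,D,F} → run F
t=24: ready={A,D} → run D
t=25: ready={A,D} → run D
t=26: ready={A,D} → run D
t=27: ready={A,D} → run D
t=28: ready={A} → run A
t=29: ready={A} → run A
t=30: ready={A} → run A
t=31: ready={A} → run A
t=32: ready={A} → run A
t=33: ready={A} → run A
t=34: (idle)
t=35: (idle)
t=36: (idle)

running at tick 20 = F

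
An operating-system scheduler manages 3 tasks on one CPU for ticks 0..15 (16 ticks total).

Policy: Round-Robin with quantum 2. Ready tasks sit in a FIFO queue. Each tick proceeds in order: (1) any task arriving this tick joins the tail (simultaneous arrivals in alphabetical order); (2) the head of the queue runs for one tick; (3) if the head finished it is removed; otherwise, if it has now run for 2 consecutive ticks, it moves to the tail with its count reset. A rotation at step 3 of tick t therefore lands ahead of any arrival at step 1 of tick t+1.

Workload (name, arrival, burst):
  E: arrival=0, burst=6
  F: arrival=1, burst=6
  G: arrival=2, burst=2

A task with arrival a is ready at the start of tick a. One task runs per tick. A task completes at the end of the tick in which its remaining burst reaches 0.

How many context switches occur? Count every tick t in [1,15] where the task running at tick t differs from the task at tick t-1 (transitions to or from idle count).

context switches = 7

t=0: queue=[E] q_used=0 → run E
t=1: queue=[E,F] q_used=1 → run E
t=2: queue=[F,E,G] q_used=0 → run F
t=3: queue=[F,E,G] q_used=1 → run F
t=4: queue=[E,G,F] q_used=0 → run E
t=5: queue=[E,G,F] q_used=1 → run E
t=6: queue=[G,F,E] q_used=0 → run G
t=7: queue=[G,F,E] q_used=1 → run G
t=8: queue=[F,E] q_used=0 → run F
t=9: queue=[F,E] q_used=1 → run F
t=10: queue=[E,F] q_used=0 → run E
t=11: queue=[E,F] q_used=1 → run E
t=12: queue=[F] q_used=0 → run F
t=13: queue=[F] q_used=1 → run F
t=14: (idle)
t=15: (idle)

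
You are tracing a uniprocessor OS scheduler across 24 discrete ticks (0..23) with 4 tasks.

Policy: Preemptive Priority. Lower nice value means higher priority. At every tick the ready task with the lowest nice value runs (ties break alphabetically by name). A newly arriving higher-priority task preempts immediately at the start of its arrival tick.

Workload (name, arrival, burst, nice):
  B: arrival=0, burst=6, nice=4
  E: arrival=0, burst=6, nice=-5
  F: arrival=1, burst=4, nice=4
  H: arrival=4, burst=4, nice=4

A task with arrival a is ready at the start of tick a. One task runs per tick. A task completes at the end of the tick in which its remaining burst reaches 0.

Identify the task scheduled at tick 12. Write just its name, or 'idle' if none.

t=0: ready={B,E} → run E
t=1: ready={B,E,F} → run E
t=2: ready={B,E,F} → run E
t=3: ready={B,E,F} → run E
t=4: ready={B,E,F,H} → run E
t=5: ready={B,E,F,H} → run E
t=6: ready={B,F,H} → run B
t=7: ready={B,F,H} → run B
t=8: ready={B,F,H} → run B
t=9: ready={B,F,H} → run B
t=10: ready={B,F,H} → run B
t=11: ready={B,F,H} → run B
t=12: ready={F,H} → run F
t=13: ready={F,H} → run F
t=14: ready={F,H} → run F
t=15: ready={F,H} → run F
t=16: ready={H} → run H
t=17: ready={H} → run H
t=18: ready={H} → run H
t=19: ready={H} → run H
t=20: (idle)
t=21: (idle)
t=22: (idle)
t=23: (idle)

running at tick 12 = F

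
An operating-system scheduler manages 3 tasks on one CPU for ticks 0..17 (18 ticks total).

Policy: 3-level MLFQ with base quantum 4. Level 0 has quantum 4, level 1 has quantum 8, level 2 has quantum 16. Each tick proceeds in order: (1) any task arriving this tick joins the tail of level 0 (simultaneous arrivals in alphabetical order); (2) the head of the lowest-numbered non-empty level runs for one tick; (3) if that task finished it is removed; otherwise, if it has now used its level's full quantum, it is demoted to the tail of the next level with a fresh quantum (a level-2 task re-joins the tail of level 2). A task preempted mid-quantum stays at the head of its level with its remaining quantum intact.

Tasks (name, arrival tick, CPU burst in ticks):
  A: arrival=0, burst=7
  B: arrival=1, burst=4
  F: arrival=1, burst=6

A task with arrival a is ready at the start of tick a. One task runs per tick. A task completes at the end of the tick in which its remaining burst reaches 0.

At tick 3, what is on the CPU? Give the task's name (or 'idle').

running at tick 3 = A

t=0: L0/L1/L2 = A/-/- → run A
t=1: L0/L1/L2 = ABF/-/- → run A
t=2: L0/L1/L2 = ABF/-/- → run A
t=3: L0/L1/L2 = ABF/-/- → run A
t=4: L0/L1/L2 = BF/A/- → run B
t=5: L0/L1/L2 = BF/A/- → run B
t=6: L0/L1/L2 = BF/A/- → run B
t=7: L0/L1/L2 = BF/A/- → run B
t=8: L0/L1/L2 = F/A/- → run F
t=9: L0/L1/L2 = F/A/- → run F
t=10: L0/L1/L2 = F/A/- → run F
t=11: L0/L1/L2 = F/A/- → run F
t=12: L0/L1/L2 = -/AF/- → run A
t=13: L0/L1/L2 = -/AF/- → run A
t=14: L0/L1/L2 = -/AF/- → run A
t=15: L0/L1/L2 = -/F/- → run F
t=16: L0/L1/L2 = -/F/- → run F
t=17: (idle)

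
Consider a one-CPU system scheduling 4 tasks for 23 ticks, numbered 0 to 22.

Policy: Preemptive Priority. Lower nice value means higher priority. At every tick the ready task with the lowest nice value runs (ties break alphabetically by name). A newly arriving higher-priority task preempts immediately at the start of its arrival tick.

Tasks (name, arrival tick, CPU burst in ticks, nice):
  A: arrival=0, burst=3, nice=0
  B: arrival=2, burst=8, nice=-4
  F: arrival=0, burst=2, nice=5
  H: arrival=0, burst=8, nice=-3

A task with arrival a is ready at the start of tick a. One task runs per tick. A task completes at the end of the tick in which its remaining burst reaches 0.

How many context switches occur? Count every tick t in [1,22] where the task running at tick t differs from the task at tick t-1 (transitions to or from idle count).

context switches = 5

t=0: ready={A,F,H} → run H
t=1: ready={A,F,H} → run H
t=2: ready={A,B,F,H} → run B
t=3: ready={A,B,F,H} → run B
t=4: ready={A,B,F,H} → run B
t=5: ready={A,B,F,H} → run B
t=6: ready={A,B,F,H} → run B
t=7: ready={A,B,F,H} → run B
t=8: ready={A,B,F,H} → run B
t=9: ready={A,B,F,H} → run B
t=10: ready={A,F,H} → run H
t=11: ready={A,F,H} → run H
t=12: ready={A,F,H} → run H
t=13: ready={A,F,H} → run H
t=14: ready={A,F,H} → run H
t=15: ready={A,F,H} → run H
t=16: ready={A,F} → run A
t=17: ready={A,F} → run A
t=18: ready={A,F} → run A
t=19: ready={F} → run F
t=20: ready={F} → run F
t=21: (idle)
t=22: (idle)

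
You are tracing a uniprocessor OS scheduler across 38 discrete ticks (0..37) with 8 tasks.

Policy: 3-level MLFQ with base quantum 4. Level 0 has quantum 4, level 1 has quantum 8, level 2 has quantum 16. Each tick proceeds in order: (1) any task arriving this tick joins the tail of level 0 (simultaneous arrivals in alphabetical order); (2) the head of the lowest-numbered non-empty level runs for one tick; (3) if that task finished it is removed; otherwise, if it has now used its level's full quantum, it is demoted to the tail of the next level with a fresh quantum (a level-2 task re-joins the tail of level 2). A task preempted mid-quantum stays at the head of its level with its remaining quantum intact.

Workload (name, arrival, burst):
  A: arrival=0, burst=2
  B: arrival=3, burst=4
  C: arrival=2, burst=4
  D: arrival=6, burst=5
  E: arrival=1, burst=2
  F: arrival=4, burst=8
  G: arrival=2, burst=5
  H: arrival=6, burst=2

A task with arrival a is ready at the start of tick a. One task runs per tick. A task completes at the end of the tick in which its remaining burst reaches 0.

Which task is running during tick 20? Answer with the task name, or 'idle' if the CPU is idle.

running at tick 20 = D

t=0: L0/L1/L2 = A/-/- → run A
t=1: L0/L1/L2 = AE/-/- → run A
t=2: L0/L1/L2 = ECG/-/- → run E
t=3: L0/L1/L2 = ECGB/-/- → run E
t=4: L0/L1/L2 = CGBF/-/- → run C
t=5: L0/L1/L2 = CGBF/-/- → run C
t=6: L0/L1/L2 = CGBFDH/-/- → run C
t=7: L0/L1/L2 = CGBFDH/-/- → run C
t=8: L0/L1/L2 = GBFDH/-/- → run G
t=9: L0/L1/L2 = GBFDH/-/- → run G
t=10: L0/L1/L2 = GBFDH/-/- → run G
t=11: L0/L1/L2 = GBFDH/-/- → run G
t=12: L0/L1/L2 = BFDH/G/- → run B
t=13: L0/L1/L2 = BFDH/G/- → run B
t=14: L0/L1/L2 = BFDH/G/- → run B
t=15: L0/L1/L2 = BFDH/G/- → run B
t=16: L0/L1/L2 = FDH/G/- → run F
t=17: L0/L1/L2 = FDH/G/- → run F
t=18: L0/L1/L2 = FDH/G/- → run F
t=19: L0/L1/L2 = FDH/G/- → run F
t=20: L0/L1/L2 = DH/GF/- → run D
t=21: L0/L1/L2 = DH/GF/- → run D
t=22: L0/L1/L2 = DH/GF/- → run D
t=23: L0/L1/L2 = DH/GF/- → run D
t=24: L0/L1/L2 = H/GFD/- → run H
t=25: L0/L1/L2 = H/GFD/- → run H
t=26: L0/L1/L2 = -/GFD/- → run G
t=27: L0/L1/L2 = -/FD/- → run F
t=28: L0/L1/L2 = -/FD/- → run F
t=29: L0/L1/L2 = -/FD/- → run F
t=30: L0/L1/L2 = -/FD/- → run F
t=31: L0/L1/L2 = -/D/- → run D
t=32: (idle)
t=33: (idle)
t=34: (idle)
t=35: (idle)
t=36: (idle)
t=37: (idle)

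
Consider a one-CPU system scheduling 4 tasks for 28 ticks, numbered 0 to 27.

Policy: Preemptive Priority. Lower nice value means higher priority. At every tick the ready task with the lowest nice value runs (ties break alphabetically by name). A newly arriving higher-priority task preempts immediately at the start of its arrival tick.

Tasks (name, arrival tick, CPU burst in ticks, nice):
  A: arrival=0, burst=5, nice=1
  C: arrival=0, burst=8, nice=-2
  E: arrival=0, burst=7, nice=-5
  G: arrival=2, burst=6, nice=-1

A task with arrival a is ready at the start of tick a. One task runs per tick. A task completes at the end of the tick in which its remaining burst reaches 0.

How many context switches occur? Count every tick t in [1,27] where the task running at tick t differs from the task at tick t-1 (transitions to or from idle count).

t=0: ready={A,C,E} → run E
t=1: ready={A,C,E} → run E
t=2: ready={A,C,E,G} → run E
t=3: ready={A,C,E,G} → run E
t=4: ready={A,C,E,G} → run E
t=5: ready={A,C,E,G} → run E
t=6: ready={A,C,E,G} → run E
t=7: ready={A,C,G} → run C
t=8: ready={A,C,G} → run C
t=9: ready={A,C,G} → run C
t=10: ready={A,C,G} → run C
t=11: ready={A,C,G} → run C
t=12: ready={A,C,G} → run C
t=13: ready={A,C,G} → run C
t=14: ready={A,C,G} → run C
t=15: ready={A,G} → run G
t=16: ready={A,G} → run G
t=17: ready={A,G} → run G
t=18: ready={A,G} → run G
t=19: ready={A,G} → run G
t=20: ready={A,G} → run G
t=21: ready={A} → run A
t=22: ready={A} → run A
t=23: ready={A} → run A
t=24: ready={A} → run A
t=25: ready={A} → run A
t=26: (idle)
t=27: (idle)

context switches = 4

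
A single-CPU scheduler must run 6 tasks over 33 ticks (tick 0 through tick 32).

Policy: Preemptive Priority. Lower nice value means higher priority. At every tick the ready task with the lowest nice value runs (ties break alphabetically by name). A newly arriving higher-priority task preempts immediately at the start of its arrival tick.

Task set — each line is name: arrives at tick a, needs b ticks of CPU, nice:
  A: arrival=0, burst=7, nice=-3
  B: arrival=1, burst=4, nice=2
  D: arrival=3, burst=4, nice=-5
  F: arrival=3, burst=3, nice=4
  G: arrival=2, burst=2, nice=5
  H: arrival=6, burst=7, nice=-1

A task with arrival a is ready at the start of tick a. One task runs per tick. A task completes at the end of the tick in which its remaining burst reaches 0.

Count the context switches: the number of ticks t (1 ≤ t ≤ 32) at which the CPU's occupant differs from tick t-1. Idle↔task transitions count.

t=0: ready={A} → run A
t=1: ready={A,B} → run A
t=2: ready={A,B,G} → run A
t=3: ready={A,B,D,F,G} → run D
t=4: ready={A,B,D,F,G} → run D
t=5: ready={A,B,D,F,G} → run D
t=6: ready={A,B,D,F,G,H} → run D
t=7: ready={A,B,F,G,H} → run A
t=8: ready={A,B,F,G,H} → run A
t=9: ready={A,B,F,G,H} → run A
t=10: ready={A,B,F,G,H} → run A
t=11: ready={B,F,G,H} → run H
t=12: ready={B,F,G,H} → run H
t=13: ready={B,F,G,H} → run H
t=14: ready={B,F,G,H} → run H
t=15: ready={B,F,G,H} → run H
t=16: ready={B,F,G,H} → run H
t=17: ready={B,F,G,H} → run H
t=18: ready={B,F,G} → run B
t=19: ready={B,F,G} → run B
t=20: ready={B,F,G} → run B
t=21: ready={B,F,G} → run B
t=22: ready={F,G} → run F
t=23: ready={F,G} → run F
t=24: ready={F,G} → run F
t=25: ready={G} → run G
t=26: ready={G} → run G
t=27: (idle)
t=28: (idle)
t=29: (idle)
t=30: (idle)
t=31: (idle)
t=32: (idle)

context switches = 7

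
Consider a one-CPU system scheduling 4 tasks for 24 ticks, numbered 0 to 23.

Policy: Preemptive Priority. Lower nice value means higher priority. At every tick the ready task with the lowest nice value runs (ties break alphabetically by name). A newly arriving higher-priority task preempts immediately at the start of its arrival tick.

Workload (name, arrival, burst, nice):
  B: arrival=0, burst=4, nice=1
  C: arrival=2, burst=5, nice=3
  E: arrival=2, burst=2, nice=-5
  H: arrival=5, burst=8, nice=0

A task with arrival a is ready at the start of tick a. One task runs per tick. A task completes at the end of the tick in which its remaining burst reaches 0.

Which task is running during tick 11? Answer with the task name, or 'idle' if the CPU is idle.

running at tick 11 = H

t=0: ready={B} → run B
t=1: ready={B} → run B
t=2: ready={B,C,E} → run E
t=3: ready={B,C,E} → run E
t=4: ready={B,C} → run B
t=5: ready={B,C,H} → run H
t=6: ready={B,C,H} → run H
t=7: ready={B,C,H} → run H
t=8: ready={B,C,H} → run H
t=9: ready={B,C,H} → run H
t=10: ready={B,C,H} → run H
t=11: ready={B,C,H} → run H
t=12: ready={B,C,H} → run H
t=13: ready={B,C} → run B
t=14: ready={C} → run C
t=15: ready={C} → run C
t=16: ready={C} → run C
t=17: ready={C} → run C
t=18: ready={C} → run C
t=19: (idle)
t=20: (idle)
t=21: (idle)
t=22: (idle)
t=23: (idle)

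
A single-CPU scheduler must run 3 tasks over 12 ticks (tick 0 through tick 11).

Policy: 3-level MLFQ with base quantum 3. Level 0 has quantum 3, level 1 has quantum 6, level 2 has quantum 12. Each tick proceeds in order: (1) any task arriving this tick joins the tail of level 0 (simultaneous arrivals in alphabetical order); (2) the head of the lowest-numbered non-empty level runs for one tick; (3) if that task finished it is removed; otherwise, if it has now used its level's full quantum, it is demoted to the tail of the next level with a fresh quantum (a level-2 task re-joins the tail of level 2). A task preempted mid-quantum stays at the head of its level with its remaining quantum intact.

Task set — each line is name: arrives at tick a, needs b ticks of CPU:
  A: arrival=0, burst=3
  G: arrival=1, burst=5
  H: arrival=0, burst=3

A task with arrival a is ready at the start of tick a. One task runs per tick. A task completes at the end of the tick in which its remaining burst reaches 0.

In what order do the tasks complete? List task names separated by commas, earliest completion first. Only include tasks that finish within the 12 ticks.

completion order = A, H, G

t=0: L0/L1/L2 = AH/-/- → run A
t=1: L0/L1/L2 = AHG/-/- → run A
t=2: L0/L1/L2 = AHG/-/- → run A
t=3: L0/L1/L2 = HG/-/- → run H
t=4: L0/L1/L2 = HG/-/- → run H
t=5: L0/L1/L2 = HG/-/- → run H
t=6: L0/L1/L2 = G/-/- → run G
t=7: L0/L1/L2 = G/-/- → run G
t=8: L0/L1/L2 = G/-/- → run G
t=9: L0/L1/L2 = -/G/- → run G
t=10: L0/L1/L2 = -/G/- → run G
t=11: (idle)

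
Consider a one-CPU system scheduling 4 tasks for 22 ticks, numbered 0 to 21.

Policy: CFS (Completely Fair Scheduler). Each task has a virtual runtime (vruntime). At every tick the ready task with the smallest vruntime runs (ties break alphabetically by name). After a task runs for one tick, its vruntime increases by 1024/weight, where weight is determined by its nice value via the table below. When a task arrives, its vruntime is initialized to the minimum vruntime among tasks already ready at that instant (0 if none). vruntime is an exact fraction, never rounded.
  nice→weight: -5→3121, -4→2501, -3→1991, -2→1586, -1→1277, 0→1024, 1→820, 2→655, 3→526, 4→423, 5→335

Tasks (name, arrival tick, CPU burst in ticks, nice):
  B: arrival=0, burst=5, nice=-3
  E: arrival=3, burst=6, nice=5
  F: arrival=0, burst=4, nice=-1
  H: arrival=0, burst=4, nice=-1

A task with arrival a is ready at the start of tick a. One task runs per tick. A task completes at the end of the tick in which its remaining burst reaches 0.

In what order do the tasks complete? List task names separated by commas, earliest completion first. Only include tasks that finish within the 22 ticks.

t=0: vr[B=0 F=0 H=0] → run B
t=1: vr[B=1024/1991 F=0 H=0] → run F
t=2: vr[B=1024/1991 F=1024/1277 H=0] → run H
t=3: vr[B=1024/1991 E=1024/1991 F=1024/1277 H=1024/1277] → run B
t=4: vr[B=2048/1991 E=1024/1991 F=1024/1277 H=1024/1277] → run E
t=5: vr[B=2048/1991 E=2381824/666985 F=1024/1277 H=1024/1277] → run F
t=6: vr[B=2048/1991 E=2381824/666985 F=2048/1277 H=1024/1277] → run H
t=7: vr[B=2048/1991 E=2381824/666985 F=2048/1277 H=2048/1277] → run B
t=8: vr[B=3072/1991 E=2381824/666985 F=2048/1277 H=2048/1277] → run B
t=9: vr[B=4096/1991 E=2381824/666985 F=2048/1277 H=2048/1277] → run F
t=10: vr[B=4096/1991 E=2381824/666985 F=3072/1277 H=2048/1277] → run H
t=11: vr[B=4096/1991 E=2381824/666985 F=3072/1277 H=3072/1277] → run B
t=12: vr[E=2381824/666985 F=3072/1277 H=3072/1277] → run F
t=13: vr[E=2381824/666985 H=3072/1277] → run H
t=14: vr[E=2381824/666985] → run E
t=15: vr[E=4420608/666985] → run E
t=16: vr[E=6459392/666985] → run E
t=17: vr[E=8498176/666985] → run E
t=18: vr[E=2107392/133397] → run E
t=19: (idle)
t=20: (idle)
t=21: (idle)

completion order = B, F, H, E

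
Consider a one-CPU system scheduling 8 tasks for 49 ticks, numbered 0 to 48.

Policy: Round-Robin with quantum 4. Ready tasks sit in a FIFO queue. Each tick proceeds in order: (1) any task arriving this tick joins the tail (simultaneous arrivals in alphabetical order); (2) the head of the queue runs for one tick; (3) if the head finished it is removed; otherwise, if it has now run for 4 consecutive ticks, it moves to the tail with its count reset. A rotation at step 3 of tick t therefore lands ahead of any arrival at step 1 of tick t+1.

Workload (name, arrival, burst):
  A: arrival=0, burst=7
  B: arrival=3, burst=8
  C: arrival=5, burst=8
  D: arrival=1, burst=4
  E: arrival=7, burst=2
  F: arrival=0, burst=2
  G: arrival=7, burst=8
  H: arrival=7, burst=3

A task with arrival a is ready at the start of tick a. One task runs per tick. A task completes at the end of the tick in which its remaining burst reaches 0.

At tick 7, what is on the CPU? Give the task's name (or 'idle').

running at tick 7 = D

t=0: queue=[A,F] q_used=0 → run A
t=1: queue=[A,F,D] q_used=1 → run A
t=2: queue=[A,F,D] q_used=2 → run A
t=3: queue=[A,F,D,B] q_used=3 → run A
t=4: queue=[F,D,B,A] q_used=0 → run F
t=5: queue=[F,D,B,A,C] q_used=1 → run F
t=6: queue=[D,B,A,C] q_used=0 → run D
t=7: queue=[D,B,A,C,E,G,H] q_used=1 → run D
t=8: queue=[D,B,A,C,E,G,H] q_used=2 → run D
t=9: queue=[D,B,A,C,E,G,H] q_used=3 → run D
t=10: queue=[B,A,C,E,G,H] q_used=0 → run B
t=11: queue=[B,A,C,E,G,H] q_used=1 → run B
t=12: queue=[B,A,C,E,G,H] q_used=2 → run B
t=13: queue=[B,A,C,E,G,H] q_used=3 → run B
t=14: queue=[A,C,E,G,H,B] q_used=0 → run A
t=15: queue=[A,C,E,G,H,B] q_used=1 → run A
t=16: queue=[A,C,E,G,H,B] q_used=2 → run A
t=17: queue=[C,E,G,H,B] q_used=0 → run C
t=18: queue=[C,E,G,H,B] q_used=1 → run C
t=19: queue=[C,E,G,H,B] q_used=2 → run C
t=20: queue=[C,E,G,H,B] q_used=3 → run C
t=21: queue=[E,G,H,B,C] q_used=0 → run E
t=22: queue=[E,G,H,B,C] q_used=1 → run E
t=23: queue=[G,H,B,C] q_used=0 → run G
t=24: queue=[G,H,B,C] q_used=1 → run G
t=25: queue=[G,H,B,C] q_used=2 → run G
t=26: queue=[G,H,B,C] q_used=3 → run G
t=27: queue=[H,B,C,G] q_used=0 → run H
t=28: queue=[H,B,C,G] q_used=1 → run H
t=29: queue=[H,B,C,G] q_used=2 → run H
t=30: queue=[B,C,G] q_used=0 → run B
t=31: queue=[B,C,G] q_used=1 → run B
t=32: queue=[B,C,G] q_used=2 → run B
t=33: queue=[B,C,G] q_used=3 → run B
t=34: queue=[C,G] q_used=0 → run C
t=35: queue=[C,G] q_used=1 → run C
t=36: queue=[C,G] q_used=2 → run C
t=37: queue=[C,G] q_used=3 → run C
t=38: queue=[G] q_used=0 → run G
t=39: queue=[G] q_used=1 → run G
t=40: queue=[G] q_used=2 → run G
t=41: queue=[G] q_used=3 → run G
t=42: (idle)
t=43: (idle)
t=44: (idle)
t=45: (idle)
t=46: (idle)
t=47: (idle)
t=48: (idle)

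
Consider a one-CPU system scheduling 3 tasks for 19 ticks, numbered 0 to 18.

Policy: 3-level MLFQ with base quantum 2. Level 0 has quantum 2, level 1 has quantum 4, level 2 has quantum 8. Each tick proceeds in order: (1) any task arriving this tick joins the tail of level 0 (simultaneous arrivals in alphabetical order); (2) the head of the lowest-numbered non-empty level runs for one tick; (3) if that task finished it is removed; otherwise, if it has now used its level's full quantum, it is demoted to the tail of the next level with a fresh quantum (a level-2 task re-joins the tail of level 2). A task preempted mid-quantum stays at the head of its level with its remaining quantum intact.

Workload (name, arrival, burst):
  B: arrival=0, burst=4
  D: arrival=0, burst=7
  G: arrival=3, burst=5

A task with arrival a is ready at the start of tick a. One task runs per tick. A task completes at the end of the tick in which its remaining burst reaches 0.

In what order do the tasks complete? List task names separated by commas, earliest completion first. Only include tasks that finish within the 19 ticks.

t=0: L0/L1/L2 = BD/-/- → run B
t=1: L0/L1/L2 = BD/-/- → run B
t=2: L0/L1/L2 = D/B/- → run D
t=3: L0/L1/L2 = DG/B/- → run D
t=4: L0/L1/L2 = G/BD/- → run G
t=5: L0/L1/L2 = G/BD/- → run G
t=6: L0/L1/L2 = -/BDG/- → run B
t=7: L0/L1/L2 = -/BDG/- → run B
t=8: L0/L1/L2 = -/DG/- → run D
t=9: L0/L1/L2 = -/DG/- → run D
t=10: L0/L1/L2 = -/DG/- → run D
t=11: L0/L1/L2 = -/DG/- → run D
t=12: L0/L1/L2 = -/G/D → run G
t=13: L0/L1/L2 = -/G/D → run G
t=14: L0/L1/L2 = -/G/D → run G
t=15: L0/L1/L2 = -/-/D → run D
t=16: (idle)
t=17: (idle)
t=18: (idle)

completion order = B, G, D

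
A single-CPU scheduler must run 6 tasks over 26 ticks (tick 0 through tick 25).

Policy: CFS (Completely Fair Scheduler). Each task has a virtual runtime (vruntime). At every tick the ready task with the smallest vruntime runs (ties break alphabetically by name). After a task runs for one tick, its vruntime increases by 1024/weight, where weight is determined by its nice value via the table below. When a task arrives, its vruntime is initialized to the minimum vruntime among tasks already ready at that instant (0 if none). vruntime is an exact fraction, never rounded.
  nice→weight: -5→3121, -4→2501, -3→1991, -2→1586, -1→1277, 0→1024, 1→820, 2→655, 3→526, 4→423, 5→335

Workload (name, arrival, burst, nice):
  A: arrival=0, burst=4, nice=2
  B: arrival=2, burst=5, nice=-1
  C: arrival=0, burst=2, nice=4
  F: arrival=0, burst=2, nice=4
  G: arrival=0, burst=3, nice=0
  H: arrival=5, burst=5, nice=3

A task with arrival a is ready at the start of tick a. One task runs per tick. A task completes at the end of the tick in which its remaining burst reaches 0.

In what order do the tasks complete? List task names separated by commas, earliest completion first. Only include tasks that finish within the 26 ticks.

completion order = G, C, F, B, A, H

t=0: vr[A=0 C=0 F=0 G=0] → run A
t=1: vr[A=1024/655 C=0 F=0 G=0] → run C
t=2: vr[A=1024/655 B=0 C=1024/423 F=0 G=0] → run B
t=3: vr[A=1024/655 B=1024/1277 C=1024/423 F=0 G=0] → run F
t=4: vr[A=1024/655 B=1024/1277 C=1024/423 F=1024/423 G=0] → run G
t=5: vr[A=1024/655 B=1024/1277 C=1024/423 F=1024/423 G=1 H=1024/1277] → run B
t=6: vr[A=1024/655 B=2048/1277 C=1024/423 F=1024/423 G=1 H=1024/1277] → run H
t=7: vr[A=1024/655 B=2048/1277 C=1024/423 F=1024/423 G=1 H=923136/335851] → run G
t=8: vr[A=1024/655 B=2048/1277 C=1024/423 F=1024/423 G=2 H=923136/335851] → run A
t=9: vr[A=2048/655 B=2048/1277 C=1024/423 F=1024/423 G=2 H=923136/335851] → run B
t=10: vr[A=2048/655 B=3072/1277 C=1024/423 F=1024/423 G=2 H=923136/335851] → run G
t=11: vr[A=2048/655 B=3072/1277 C=1024/423 F=1024/423 H=923136/335851] → run B
t=12: vr[A=2048/655 B=4096/1277 C=1024/423 F=1024/423 H=923136/335851] → run C
t=13: vr[A=2048/655 B=4096/1277 F=1024/423 H=923136/335851] → run F
t=14: vr[A=2048/655 B=4096/1277 H=923136/335851] → run H
t=15: vr[A=2048/655 B=4096/1277 H=1576960/335851] → run A
t=16: vr[A=3072/655 B=4096/1277 H=1576960/335851] → run B
t=17: vr[A=3072/655 H=1576960/335851] → run A
t=18: vr[H=1576960/335851] → run H
t=19: vr[H=2230784/335851] → run H
t=20: vr[H=2884608/335851] → run H
t=21: (idle)
t=22: (idle)
t=23: (idle)
t=24: (idle)
t=25: (idle)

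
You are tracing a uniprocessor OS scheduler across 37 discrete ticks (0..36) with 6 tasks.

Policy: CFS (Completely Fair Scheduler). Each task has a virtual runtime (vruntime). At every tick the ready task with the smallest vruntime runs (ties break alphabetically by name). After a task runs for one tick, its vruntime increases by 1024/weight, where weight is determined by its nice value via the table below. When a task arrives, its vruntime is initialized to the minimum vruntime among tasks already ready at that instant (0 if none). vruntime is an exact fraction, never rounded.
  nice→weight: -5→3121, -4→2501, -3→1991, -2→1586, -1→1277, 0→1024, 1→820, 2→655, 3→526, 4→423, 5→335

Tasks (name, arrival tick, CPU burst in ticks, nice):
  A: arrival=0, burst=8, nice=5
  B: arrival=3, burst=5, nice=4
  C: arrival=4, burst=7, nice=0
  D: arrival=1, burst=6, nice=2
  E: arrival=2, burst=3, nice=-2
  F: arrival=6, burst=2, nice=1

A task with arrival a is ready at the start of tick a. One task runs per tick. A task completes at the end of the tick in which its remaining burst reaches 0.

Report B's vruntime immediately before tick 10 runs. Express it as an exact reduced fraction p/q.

t=0: vr[A=0] → run A
t=1: vr[A=1024/335 D=1024/335] → run A
t=2: vr[A=2048/335 D=1024/335 E=1024/335] → run D
t=3: vr[A=2048/335 B=1024/335 D=202752/43885 E=1024/335] → run B
t=4: vr[A=2048/335 B=776192/141705 C=1024/335 D=202752/43885 E=1024/335] → run C
t=5: vr[A=2048/335 B=776192/141705 C=1359/335 D=202752/43885 E=1024/335] → run E
t=6: vr[A=2048/335 B=776192/141705 C=1359/335 D=202752/43885 E=983552/265655 F=983552/265655] → run E
t=7: vr[A=2048/335 B=776192/141705 C=1359/335 D=202752/43885 E=1155072/265655 F=983552/265655] → run F
t=8: vr[A=2048/335 B=776192/141705 C=1359/335 D=202752/43885 E=1155072/265655 F=53927168/10891855] → run C
t=9: vr[A=2048/335 B=776192/141705 C=1694/335 D=202752/43885 E=1155072/265655 F=53927168/10891855] → run E
t=10: vr[A=2048/335 B=776192/141705 C=1694/335 D=202752/43885 F=53927168/10891855] → run D
t=11: vr[A=2048/335 B=776192/141705 C=1694/335 D=54272/8777 F=53927168/10891855] → run F
t=12: vr[A=2048/335 B=776192/141705 C=1694/335 D=54272/8777] → run C
t=13: vr[A=2048/335 B=776192/141705 C=2029/335 D=54272/8777] → run B
t=14: vr[A=2048/335 B=1119232/141705 C=2029/335 D=54272/8777] → run C
t=15: vr[A=2048/335 B=1119232/141705 C=2364/335 D=54272/8777] → run A
t=16: vr[A=3072/335 B=1119232/141705 C=2364/335 D=54272/8777] → run D
t=17: vr[A=3072/335 B=1119232/141705 C=2364/335 D=339968/43885] → run C
t=18: vr[A=3072/335 B=1119232/141705 C=2699/335 D=339968/43885] → run D
t=19: vr[A=3072/335 B=1119232/141705 C=2699/335 D=408576/43885] → run B
t=20: vr[A=3072/335 B=487424/47235 C=2699/335 D=408576/43885] → run C
t=21: vr[A=3072/335 B=487424/47235 C=3034/335 D=408576/43885] → run C
t=22: vr[A=3072/335 B=487424/47235 D=408576/43885] → run A
t=23: vr[A=4096/335 B=487424/47235 D=408576/43885] → run D
t=24: vr[A=4096/335 B=487424/47235 D=477184/43885] → run B
t=25: vr[A=4096/335 B=1805312/141705 D=477184/43885] → run D
t=26: vr[A=4096/335 B=1805312/141705] → run A
t=27: vr[A=1024/67 B=1805312/141705] → run B
t=28: vr[A=1024/67] → run A
t=29: vr[A=6144/335] → run A
t=30: vr[A=7168/335] → run A
t=31: (idle)
t=32: (idle)
t=33: (idle)
t=34: (idle)
t=35: (idle)
t=36: (idle)

vruntime(B, start of tick 10) = 776192/141705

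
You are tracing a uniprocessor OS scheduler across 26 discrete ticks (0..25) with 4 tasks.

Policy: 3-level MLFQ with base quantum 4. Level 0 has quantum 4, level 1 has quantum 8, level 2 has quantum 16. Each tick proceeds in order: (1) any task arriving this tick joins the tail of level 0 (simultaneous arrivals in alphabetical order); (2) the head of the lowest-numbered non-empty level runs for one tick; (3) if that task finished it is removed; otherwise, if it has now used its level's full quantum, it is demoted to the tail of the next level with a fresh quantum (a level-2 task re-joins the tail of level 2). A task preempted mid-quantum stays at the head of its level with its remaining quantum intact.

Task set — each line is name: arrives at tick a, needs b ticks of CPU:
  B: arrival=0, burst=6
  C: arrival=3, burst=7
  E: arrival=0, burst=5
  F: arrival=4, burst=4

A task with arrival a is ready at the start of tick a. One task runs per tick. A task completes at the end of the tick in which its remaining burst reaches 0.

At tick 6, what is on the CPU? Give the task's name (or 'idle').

running at tick 6 = E

t=0: L0/L1/L2 = BE/-/- → run B
t=1: L0/L1/L2 = BE/-/- → run B
t=2: L0/L1/L2 = BE/-/- → run B
t=3: L0/L1/L2 = BEC/-/- → run B
t=4: L0/L1/L2 = ECF/B/- → run E
t=5: L0/L1/L2 = ECF/B/- → run E
t=6: L0/L1/L2 = ECF/B/- → run E
t=7: L0/L1/L2 = ECF/B/- → run E
t=8: L0/L1/L2 = CF/BE/- → run C
t=9: L0/L1/L2 = CF/BE/- → run C
t=10: L0/L1/L2 = CF/BE/- → run C
t=11: L0/L1/L2 = CF/BE/- → run C
t=12: L0/L1/L2 = F/BEC/- → run F
t=13: L0/L1/L2 = F/BEC/- → run F
t=14: L0/L1/L2 = F/BEC/- → run F
t=15: L0/L1/L2 = F/BEC/- → run F
t=16: L0/L1/L2 = -/BEC/- → run B
t=17: L0/L1/L2 = -/BEC/- → run B
t=18: L0/L1/L2 = -/EC/- → run E
t=19: L0/L1/L2 = -/C/- → run C
t=20: L0/L1/L2 = -/C/- → run C
t=21: L0/L1/L2 = -/C/- → run C
t=22: (idle)
t=23: (idle)
t=24: (idle)
t=25: (idle)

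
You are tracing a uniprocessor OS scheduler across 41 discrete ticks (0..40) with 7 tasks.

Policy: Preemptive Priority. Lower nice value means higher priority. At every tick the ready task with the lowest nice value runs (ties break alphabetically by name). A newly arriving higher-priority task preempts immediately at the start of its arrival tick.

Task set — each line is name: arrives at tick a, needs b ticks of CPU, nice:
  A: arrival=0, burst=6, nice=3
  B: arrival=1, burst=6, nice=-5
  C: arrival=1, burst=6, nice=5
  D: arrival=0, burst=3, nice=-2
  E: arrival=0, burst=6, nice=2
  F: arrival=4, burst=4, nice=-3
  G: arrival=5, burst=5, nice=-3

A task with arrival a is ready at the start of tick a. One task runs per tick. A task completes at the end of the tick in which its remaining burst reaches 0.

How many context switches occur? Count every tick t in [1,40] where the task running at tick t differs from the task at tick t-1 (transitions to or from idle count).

context switches = 8

t=0: ready={A,D,E} → run D
t=1: ready={A,B,C,D,E} → run B
t=2: ready={A,B,C,D,E} → run B
t=3: ready={A,B,C,D,E} → run B
t=4: ready={A,B,C,D,E,F} → run B
t=5: ready={A,B,C,D,E,F,G} → run B
t=6: ready={A,B,C,D,E,F,G} → run B
t=7: ready={A,C,D,E,F,G} → run F
t=8: ready={A,C,D,E,F,G} → run F
t=9: ready={A,C,D,E,F,G} → run F
t=10: ready={A,C,D,E,F,G} → run F
t=11: ready={A,C,D,E,G} → run G
t=12: ready={A,C,D,E,G} → run G
t=13: ready={A,C,D,E,G} → run G
t=14: ready={A,C,D,E,G} → run G
t=15: ready={A,C,D,E,G} → run G
t=16: ready={A,C,D,E} → run D
t=17: ready={A,C,D,E} → run D
t=18: ready={A,C,E} → run E
t=19: ready={A,C,E} → run E
t=20: ready={A,C,E} → run E
t=21: ready={A,C,E} → run E
t=22: ready={A,C,E} → run E
t=23: ready={A,C,E} → run E
t=24: ready={A,C} → run A
t=25: ready={A,C} → run A
t=26: ready={A,C} → run A
t=27: ready={A,C} → run A
t=28: ready={A,C} → run A
t=29: ready={A,C} → run A
t=30: ready={C} → run C
t=31: ready={C} → run C
t=32: ready={C} → run C
t=33: ready={C} → run C
t=34: ready={C} → run C
t=35: ready={C} → run C
t=36: (idle)
t=37: (idle)
t=38: (idle)
t=39: (idle)
t=40: (idle)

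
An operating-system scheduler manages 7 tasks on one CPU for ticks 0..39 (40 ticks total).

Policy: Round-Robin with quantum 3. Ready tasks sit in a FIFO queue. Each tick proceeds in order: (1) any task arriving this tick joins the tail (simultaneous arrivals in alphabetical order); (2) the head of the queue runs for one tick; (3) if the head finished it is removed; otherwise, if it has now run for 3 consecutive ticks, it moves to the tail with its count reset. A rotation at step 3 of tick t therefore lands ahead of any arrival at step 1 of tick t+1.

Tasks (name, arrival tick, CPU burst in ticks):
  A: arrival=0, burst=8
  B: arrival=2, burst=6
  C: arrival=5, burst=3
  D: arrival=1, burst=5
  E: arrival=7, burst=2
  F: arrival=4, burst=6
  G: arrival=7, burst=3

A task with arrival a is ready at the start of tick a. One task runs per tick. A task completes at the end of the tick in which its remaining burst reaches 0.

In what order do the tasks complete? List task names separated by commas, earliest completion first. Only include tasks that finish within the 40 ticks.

t=0: queue=[A] q_used=0 → run A
t=1: queue=[A,D] q_used=1 → run A
t=2: queue=[A,D,B] q_used=2 → run A
t=3: queue=[D,B,A] q_used=0 → run D
t=4: queue=[D,B,A,F] q_used=1 → run D
t=5: queue=[D,B,A,F,C] q_used=2 → run D
t=6: queue=[B,A,F,C,D] q_used=0 → run B
t=7: queue=[B,A,F,C,D,E,G] q_used=1 → run B
t=8: queue=[B,A,F,C,D,E,G] q_used=2 → run B
t=9: queue=[A,F,C,D,E,G,B] q_used=0 → run A
t=10: queue=[A,F,C,D,E,G,B] q_used=1 → run A
t=11: queue=[A,F,C,D,E,G,B] q_used=2 → run A
t=12: queue=[F,C,D,E,G,B,A] q_used=0 → run F
t=13: queue=[F,C,D,E,G,B,A] q_used=1 → run F
t=14: queue=[F,C,D,E,G,B,A] q_used=2 → run F
t=15: queue=[C,D,E,G,B,A,F] q_used=0 → run C
t=16: queue=[C,D,E,G,B,A,F] q_used=1 → run C
t=17: queue=[C,D,E,G,B,A,F] q_used=2 → run C
t=18: queue=[D,E,G,B,A,F] q_used=0 → run D
t=19: queue=[D,E,G,B,A,F] q_used=1 → run D
t=20: queue=[E,G,B,A,F] q_used=0 → run E
t=21: queue=[E,G,B,A,F] q_used=1 → run E
t=22: queue=[G,B,A,F] q_used=0 → run G
t=23: queue=[G,B,A,F] q_used=1 → run G
t=24: queue=[G,B,A,F] q_used=2 → run G
t=25: queue=[B,A,F] q_used=0 → run B
t=26: queue=[B,A,F] q_used=1 → run B
t=27: queue=[B,A,F] q_used=2 → run B
t=28: queue=[A,F] q_used=0 → run A
t=29: queue=[A,F] q_used=1 → run A
t=30: queue=[F] q_used=0 → run F
t=31: queue=[F] q_used=1 → run F
t=32: queue=[F] q_used=2 → run F
t=33: (idle)
t=34: (idle)
t=35: (idle)
t=36: (idle)
t=37: (idle)
t=38: (idle)
t=39: (idle)

completion order = C, D, E, G, B, A, F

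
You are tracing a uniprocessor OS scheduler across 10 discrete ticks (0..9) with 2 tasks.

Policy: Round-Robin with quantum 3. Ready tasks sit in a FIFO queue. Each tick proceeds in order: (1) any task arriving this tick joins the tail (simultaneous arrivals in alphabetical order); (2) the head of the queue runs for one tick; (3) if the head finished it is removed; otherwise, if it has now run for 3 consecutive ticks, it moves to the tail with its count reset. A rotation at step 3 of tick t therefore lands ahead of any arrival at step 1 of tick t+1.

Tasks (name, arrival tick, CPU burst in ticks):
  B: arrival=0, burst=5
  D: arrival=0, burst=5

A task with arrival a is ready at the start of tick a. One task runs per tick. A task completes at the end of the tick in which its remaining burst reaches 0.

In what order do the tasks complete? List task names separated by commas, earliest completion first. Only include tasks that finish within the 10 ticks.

t=0: queue=[B,D] q_used=0 → run B
t=1: queue=[B,D] q_used=1 → run B
t=2: queue=[B,D] q_used=2 → run B
t=3: queue=[D,B] q_used=0 → run D
t=4: queue=[D,B] q_used=1 → run D
t=5: queue=[D,B] q_used=2 → run D
t=6: queue=[B,D] q_used=0 → run B
t=7: queue=[B,D] q_used=1 → run B
t=8: queue=[D] q_used=0 → run D
t=9: queue=[D] q_used=1 → run D

completion order = B, D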